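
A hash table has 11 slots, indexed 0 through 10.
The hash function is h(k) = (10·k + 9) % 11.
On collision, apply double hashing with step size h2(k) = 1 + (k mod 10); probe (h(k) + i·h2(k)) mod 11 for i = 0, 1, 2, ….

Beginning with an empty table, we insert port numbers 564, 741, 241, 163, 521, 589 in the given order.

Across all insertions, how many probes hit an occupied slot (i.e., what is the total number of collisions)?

564 hashes to 6; slot 6 is free -> place at 6.
741 hashes to 5; slot 5 is free -> place at 5.
241 hashes to 10; slot 10 is free -> place at 10.
163 hashes to 0; slot 0 is free -> place at 0.
521 hashes to 5, h2=2; 5 taken -> place at 7.
589 hashes to 3; slot 3 is free -> place at 3.
Table: [163, —, —, 589, —, 741, 564, 521, —, —, 241]

1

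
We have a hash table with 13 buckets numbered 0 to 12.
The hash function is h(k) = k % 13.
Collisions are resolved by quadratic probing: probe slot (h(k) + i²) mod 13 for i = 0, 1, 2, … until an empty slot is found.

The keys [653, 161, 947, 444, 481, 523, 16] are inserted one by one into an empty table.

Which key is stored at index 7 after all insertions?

653 hashes to 3; slot 3 is free → place at 3.
161 hashes to 5; slot 5 is free → place at 5.
947 hashes to 11; slot 11 is free → place at 11.
444 hashes to 2; slot 2 is free → place at 2.
481 hashes to 0; slot 0 is free → place at 0.
523 hashes to 3; 3 taken → place at 4.
16 hashes to 3; 3,4 taken → place at 7.
Table: [481, —, 444, 653, 523, 161, —, 16, —, —, —, 947, —]

16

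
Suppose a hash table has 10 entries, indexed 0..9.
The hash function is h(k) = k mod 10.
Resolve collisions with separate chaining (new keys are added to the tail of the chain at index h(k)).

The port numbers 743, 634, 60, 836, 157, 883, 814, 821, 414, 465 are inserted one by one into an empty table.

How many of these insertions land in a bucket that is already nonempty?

743 → bucket 3
634 → bucket 4
60 → bucket 0
836 → bucket 6
157 → bucket 7
883 → bucket 3 (collision)
814 → bucket 4 (collision)
821 → bucket 1
414 → bucket 4 (collision)
465 → bucket 5
Final buckets:
0: 60
1: 821
2: —
3: 743 -> 883
4: 634 -> 814 -> 414
5: 465
6: 836
7: 157
8: —
9: —

3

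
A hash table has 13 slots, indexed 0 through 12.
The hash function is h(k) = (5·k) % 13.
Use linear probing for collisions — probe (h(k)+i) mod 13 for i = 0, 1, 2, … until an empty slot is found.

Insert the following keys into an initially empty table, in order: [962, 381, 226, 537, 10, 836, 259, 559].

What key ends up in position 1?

559

Insert 962: h=0, slot 0 empty => index 0.
Insert 381: h=7, slot 7 empty => index 7.
Insert 226: h=12, slot 12 empty => index 12.
Insert 537: h=7, slot 7 occupied => index 8.
Insert 10: h=11, slot 11 empty => index 11.
Insert 836: h=7, slots 7,8 occupied => index 9.
Insert 259: h=8, slots 8,9 occupied => index 10.
Insert 559: h=0, slot 0 occupied => index 1.
Table: [962, 559, ., ., ., ., ., 381, 537, 836, 259, 10, 226]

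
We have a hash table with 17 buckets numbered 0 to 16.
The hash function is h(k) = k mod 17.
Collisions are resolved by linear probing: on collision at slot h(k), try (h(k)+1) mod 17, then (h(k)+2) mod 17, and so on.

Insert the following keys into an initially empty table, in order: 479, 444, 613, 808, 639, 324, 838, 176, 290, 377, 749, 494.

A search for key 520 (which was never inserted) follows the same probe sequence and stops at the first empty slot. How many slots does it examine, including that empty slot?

479: h=3 => slot 3
444: h=2 => slot 2
613: h=1 => slot 1
808: h=9 => slot 9
639: h=10 => slot 10
324: h=1, probe 1,2,3,4 => slot 4
838: h=5 => slot 5
176: h=6 => slot 6
290: h=1, probe 1,2,3,4,5,6,7 => slot 7
377: h=3, probe 3,4,5,6,7,8 => slot 8
749: h=1, probe 1,2,3,4,5,6,7,8,9,10,11 => slot 11
494: h=1, probe 1,2,3,4,5,6,7,8,9,10,11,12 => slot 12
Table: [_, 613, 444, 479, 324, 838, 176, 290, 377, 808, 639, 749, 494, _, _, _, _]
Lookup 520: h=10, probe 10,11,12,13 → slot 13 empty, not found.

4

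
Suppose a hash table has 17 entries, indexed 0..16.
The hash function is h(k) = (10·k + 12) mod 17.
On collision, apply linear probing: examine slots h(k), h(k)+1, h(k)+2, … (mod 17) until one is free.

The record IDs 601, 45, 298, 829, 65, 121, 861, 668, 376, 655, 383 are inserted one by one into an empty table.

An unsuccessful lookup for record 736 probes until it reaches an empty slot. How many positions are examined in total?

Insert 601: h=4, slot 4 empty -> index 4.
Insert 45: h=3, slot 3 empty -> index 3.
Insert 298: h=0, slot 0 empty -> index 0.
Insert 829: h=6, slot 6 empty -> index 6.
Insert 65: h=16, slot 16 empty -> index 16.
Insert 121: h=15, slot 15 empty -> index 15.
Insert 861: h=3, slots 3,4 occupied -> index 5.
Insert 668: h=11, slot 11 empty -> index 11.
Insert 376: h=15, slots 15,16,0 occupied -> index 1.
Insert 655: h=0, slots 0,1 occupied -> index 2.
Insert 383: h=0, slots 0,1,2,3,4,5,6 occupied -> index 7.
Table: [298, 376, 655, 45, 601, 861, 829, 383, ., ., ., 668, ., ., ., 121, 65]
Lookup 736: h=11, probe 11,12 → slot 12 empty, not found.

2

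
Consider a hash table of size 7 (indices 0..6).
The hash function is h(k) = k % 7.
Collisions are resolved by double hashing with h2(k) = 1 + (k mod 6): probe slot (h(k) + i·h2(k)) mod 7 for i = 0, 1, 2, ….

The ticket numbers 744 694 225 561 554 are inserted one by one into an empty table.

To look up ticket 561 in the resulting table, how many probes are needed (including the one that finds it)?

4

744 hashes to 2; slot 2 is free -> place at 2.
694 hashes to 1; slot 1 is free -> place at 1.
225 hashes to 1, h2=4; 1 taken -> place at 5.
561 hashes to 1, h2=4; 1,5,2 taken -> place at 6.
554 hashes to 1, h2=3; 1 taken -> place at 4.
Table: [∅, 694, 744, ∅, 554, 225, 561]
Lookup 561: h=1, h2=4, probe 1,5,2,6 → found at 6.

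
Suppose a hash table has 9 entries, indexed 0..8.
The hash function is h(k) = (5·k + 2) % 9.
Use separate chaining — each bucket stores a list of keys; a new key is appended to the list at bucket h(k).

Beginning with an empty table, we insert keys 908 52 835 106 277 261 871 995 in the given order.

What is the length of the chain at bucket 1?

908 → bucket 6
52 → bucket 1
835 → bucket 1 (collision)
106 → bucket 1 (collision)
277 → bucket 1 (collision)
261 → bucket 2
871 → bucket 1 (collision)
995 → bucket 0
Final buckets:
0: 995
1: 52 -> 835 -> 106 -> 277 -> 871
2: 261
3: —
4: —
5: —
6: 908
7: —
8: —

5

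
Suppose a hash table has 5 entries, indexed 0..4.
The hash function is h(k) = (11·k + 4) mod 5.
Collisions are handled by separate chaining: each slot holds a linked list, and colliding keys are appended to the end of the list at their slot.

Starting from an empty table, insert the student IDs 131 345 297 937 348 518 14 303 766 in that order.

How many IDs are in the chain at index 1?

2

Insert 131: h=0, bucket 0 empty -> new chain.
Insert 345: h=4, bucket 4 empty -> new chain.
Insert 297: h=1, bucket 1 empty -> new chain.
Insert 937: h=1, bucket 1 nonempty -> append to chain.
Insert 348: h=2, bucket 2 empty -> new chain.
Insert 518: h=2, bucket 2 nonempty -> append to chain.
Insert 14: h=3, bucket 3 empty -> new chain.
Insert 303: h=2, bucket 2 nonempty -> append to chain.
Insert 766: h=0, bucket 0 nonempty -> append to chain.
Final buckets:
0: 131 -> 766
1: 297 -> 937
2: 348 -> 518 -> 303
3: 14
4: 345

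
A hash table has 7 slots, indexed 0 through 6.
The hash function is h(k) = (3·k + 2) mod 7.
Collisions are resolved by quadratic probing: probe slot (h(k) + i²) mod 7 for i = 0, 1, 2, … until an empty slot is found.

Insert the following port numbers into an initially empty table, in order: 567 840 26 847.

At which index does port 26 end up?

4

Insert 567: h=2, slot 2 empty -> index 2.
Insert 840: h=2, slot 2 occupied -> index 3.
Insert 26: h=3, slot 3 occupied -> index 4.
Insert 847: h=2, slots 2,3 occupied -> index 6.
Table: [_, _, 567, 840, 26, _, 847]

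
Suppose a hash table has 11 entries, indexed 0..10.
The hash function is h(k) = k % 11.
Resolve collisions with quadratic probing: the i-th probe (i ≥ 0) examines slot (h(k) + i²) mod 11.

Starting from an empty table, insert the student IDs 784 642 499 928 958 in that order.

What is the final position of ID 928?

8

784 hashes to 3; slot 3 is free -> place at 3.
642 hashes to 4; slot 4 is free -> place at 4.
499 hashes to 4; 4 taken -> place at 5.
928 hashes to 4; 4,5 taken -> place at 8.
958 hashes to 1; slot 1 is free -> place at 1.
Table: [∅, 958, ∅, 784, 642, 499, ∅, ∅, 928, ∅, ∅]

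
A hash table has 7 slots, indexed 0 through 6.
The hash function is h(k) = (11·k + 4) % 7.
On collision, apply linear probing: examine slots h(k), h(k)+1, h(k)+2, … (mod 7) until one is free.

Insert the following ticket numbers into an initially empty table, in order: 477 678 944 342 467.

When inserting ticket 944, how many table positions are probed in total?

477 hashes to 1; slot 1 is free => place at 1.
678 hashes to 0; slot 0 is free => place at 0.
944 hashes to 0; 0,1 taken => place at 2.
342 hashes to 0; 0,1,2 taken => place at 3.
467 hashes to 3; 3 taken => place at 4.
Table: [678, 477, 944, 342, 467, -, -]

3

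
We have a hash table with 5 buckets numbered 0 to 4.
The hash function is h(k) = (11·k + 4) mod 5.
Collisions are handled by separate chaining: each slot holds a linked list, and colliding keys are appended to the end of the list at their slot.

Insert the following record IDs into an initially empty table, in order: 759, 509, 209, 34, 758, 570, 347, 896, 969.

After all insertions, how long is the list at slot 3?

5

759 → bucket 3
509 → bucket 3 (collision)
209 → bucket 3 (collision)
34 → bucket 3 (collision)
758 → bucket 2
570 → bucket 4
347 → bucket 1
896 → bucket 0
969 → bucket 3 (collision)
Final buckets:
0: 896
1: 347
2: 758
3: 759 -> 509 -> 209 -> 34 -> 969
4: 570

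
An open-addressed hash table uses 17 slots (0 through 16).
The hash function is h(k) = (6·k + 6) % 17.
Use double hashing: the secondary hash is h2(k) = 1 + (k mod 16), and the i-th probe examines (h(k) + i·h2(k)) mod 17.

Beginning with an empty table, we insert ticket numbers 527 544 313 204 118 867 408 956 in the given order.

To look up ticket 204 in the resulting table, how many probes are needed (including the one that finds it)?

527: h=6 -> slot 6
544: h=6, h2=1, probe 6,7 -> slot 7
313: h=14 -> slot 14
204: h=6, h2=13, probe 6,2 -> slot 2
118: h=0 -> slot 0
867: h=6, h2=4, probe 6,10 -> slot 10
408: h=6, h2=9, probe 6,15 -> slot 15
956: h=13 -> slot 13
Table: [118, -, 204, -, -, -, 527, 544, -, -, 867, -, -, 956, 313, 408, -]
Lookup 204: h=6, h2=13, probe 6,2 → found at 2.

2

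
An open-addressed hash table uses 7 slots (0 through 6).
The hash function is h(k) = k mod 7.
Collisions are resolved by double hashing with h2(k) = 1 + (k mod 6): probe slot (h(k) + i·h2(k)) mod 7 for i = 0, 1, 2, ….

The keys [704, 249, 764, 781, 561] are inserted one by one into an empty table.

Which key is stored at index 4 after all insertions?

704

704 hashes to 4; slot 4 is free => place at 4.
249 hashes to 4, h2=4; 4 taken => place at 1.
764 hashes to 1, h2=3; 1,4 taken => place at 0.
781 hashes to 4, h2=2; 4 taken => place at 6.
561 hashes to 1, h2=4; 1 taken => place at 5.
Table: [764, 249, ., ., 704, 561, 781]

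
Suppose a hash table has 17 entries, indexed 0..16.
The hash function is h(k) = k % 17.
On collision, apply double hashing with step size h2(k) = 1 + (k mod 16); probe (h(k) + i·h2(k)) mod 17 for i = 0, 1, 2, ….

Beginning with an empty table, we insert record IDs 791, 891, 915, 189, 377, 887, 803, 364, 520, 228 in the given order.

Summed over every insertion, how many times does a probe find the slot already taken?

4

791: h=9 => slot 9
891: h=7 => slot 7
915: h=14 => slot 14
189: h=2 => slot 2
377: h=3 => slot 3
887: h=3, h2=8, probe 3,11 => slot 11
803: h=4 => slot 4
364: h=7, h2=13, probe 7,3,16 => slot 16
520: h=10 => slot 10
228: h=7, h2=5, probe 7,12 => slot 12
Table: [∅, ∅, 189, 377, 803, ∅, ∅, 891, ∅, 791, 520, 887, 228, ∅, 915, ∅, 364]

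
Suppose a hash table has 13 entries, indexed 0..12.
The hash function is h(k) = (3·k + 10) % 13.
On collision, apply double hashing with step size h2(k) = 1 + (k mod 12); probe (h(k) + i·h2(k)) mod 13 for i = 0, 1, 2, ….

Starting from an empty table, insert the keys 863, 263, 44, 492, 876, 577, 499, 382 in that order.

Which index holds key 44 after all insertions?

863 hashes to 12; slot 12 is free => place at 12.
263 hashes to 6; slot 6 is free => place at 6.
44 hashes to 12, h2=9; 12 taken => place at 8.
492 hashes to 4; slot 4 is free => place at 4.
876 hashes to 12, h2=1; 12 taken => place at 0.
577 hashes to 12, h2=2; 12 taken => place at 1.
499 hashes to 12, h2=8; 12 taken => place at 7.
382 hashes to 12, h2=11; 12 taken => place at 10.
Table: [876, 577, ∅, ∅, 492, ∅, 263, 499, 44, ∅, 382, ∅, 863]

8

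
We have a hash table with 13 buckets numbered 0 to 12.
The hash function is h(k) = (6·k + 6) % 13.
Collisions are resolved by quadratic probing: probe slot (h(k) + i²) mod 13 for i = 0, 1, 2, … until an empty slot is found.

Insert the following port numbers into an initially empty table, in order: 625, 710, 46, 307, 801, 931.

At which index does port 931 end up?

11

625 hashes to 12; slot 12 is free → place at 12.
710 hashes to 2; slot 2 is free → place at 2.
46 hashes to 9; slot 9 is free → place at 9.
307 hashes to 2; 2 taken → place at 3.
801 hashes to 2; 2,3 taken → place at 6.
931 hashes to 2; 2,3,6 taken → place at 11.
Table: [—, —, 710, 307, —, —, 801, —, —, 46, —, 931, 625]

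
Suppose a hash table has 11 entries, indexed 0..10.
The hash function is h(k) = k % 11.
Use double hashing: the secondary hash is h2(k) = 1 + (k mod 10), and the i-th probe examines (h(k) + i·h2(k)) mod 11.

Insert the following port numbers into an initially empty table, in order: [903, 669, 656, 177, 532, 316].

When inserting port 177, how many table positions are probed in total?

3

903: h=1 -> slot 1
669: h=9 -> slot 9
656: h=7 -> slot 7
177: h=1, h2=8, probe 1,9,6 -> slot 6
532: h=4 -> slot 4
316: h=8 -> slot 8
Table: [_, 903, _, _, 532, _, 177, 656, 316, 669, _]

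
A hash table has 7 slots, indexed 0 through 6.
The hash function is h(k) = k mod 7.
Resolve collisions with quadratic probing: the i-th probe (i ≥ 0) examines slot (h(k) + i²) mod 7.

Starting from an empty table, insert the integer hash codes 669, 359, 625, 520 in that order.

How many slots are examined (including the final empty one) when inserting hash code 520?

3

Insert 669: h=4, slot 4 empty → index 4.
Insert 359: h=2, slot 2 empty → index 2.
Insert 625: h=2, slot 2 occupied → index 3.
Insert 520: h=2, slots 2,3 occupied → index 6.
Table: [—, —, 359, 625, 669, —, 520]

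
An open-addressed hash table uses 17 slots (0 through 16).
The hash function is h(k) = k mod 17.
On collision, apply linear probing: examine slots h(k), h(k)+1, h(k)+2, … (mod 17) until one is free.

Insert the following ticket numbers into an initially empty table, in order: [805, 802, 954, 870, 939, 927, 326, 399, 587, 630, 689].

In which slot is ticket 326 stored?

805 hashes to 6; slot 6 is free -> place at 6.
802 hashes to 3; slot 3 is free -> place at 3.
954 hashes to 2; slot 2 is free -> place at 2.
870 hashes to 3; 3 taken -> place at 4.
939 hashes to 4; 4 taken -> place at 5.
927 hashes to 9; slot 9 is free -> place at 9.
326 hashes to 3; 3,4,5,6 taken -> place at 7.
399 hashes to 8; slot 8 is free -> place at 8.
587 hashes to 9; 9 taken -> place at 10.
630 hashes to 1; slot 1 is free -> place at 1.
689 hashes to 9; 9,10 taken -> place at 11.
Table: [_, 630, 954, 802, 870, 939, 805, 326, 399, 927, 587, 689, _, _, _, _, _]

7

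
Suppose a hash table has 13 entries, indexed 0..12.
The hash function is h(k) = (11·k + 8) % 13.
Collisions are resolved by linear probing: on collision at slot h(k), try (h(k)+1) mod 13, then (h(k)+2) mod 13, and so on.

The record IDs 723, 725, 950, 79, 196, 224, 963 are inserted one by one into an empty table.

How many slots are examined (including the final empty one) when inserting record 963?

4

723 hashes to 5; slot 5 is free => place at 5.
725 hashes to 1; slot 1 is free => place at 1.
950 hashes to 6; slot 6 is free => place at 6.
79 hashes to 6; 6 taken => place at 7.
196 hashes to 6; 6,7 taken => place at 8.
224 hashes to 2; slot 2 is free => place at 2.
963 hashes to 6; 6,7,8 taken => place at 9.
Table: [∅, 725, 224, ∅, ∅, 723, 950, 79, 196, 963, ∅, ∅, ∅]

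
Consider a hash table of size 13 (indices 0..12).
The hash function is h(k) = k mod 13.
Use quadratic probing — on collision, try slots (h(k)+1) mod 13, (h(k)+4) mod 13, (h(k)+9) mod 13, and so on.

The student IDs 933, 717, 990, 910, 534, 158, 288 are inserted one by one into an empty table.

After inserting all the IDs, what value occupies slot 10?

933 hashes to 10; slot 10 is free → place at 10.
717 hashes to 2; slot 2 is free → place at 2.
990 hashes to 2; 2 taken → place at 3.
910 hashes to 0; slot 0 is free → place at 0.
534 hashes to 1; slot 1 is free → place at 1.
158 hashes to 2; 2,3 taken → place at 6.
288 hashes to 2; 2,3,6 taken → place at 11.
Table: [910, 534, 717, 990, —, —, 158, —, —, —, 933, 288, —]

933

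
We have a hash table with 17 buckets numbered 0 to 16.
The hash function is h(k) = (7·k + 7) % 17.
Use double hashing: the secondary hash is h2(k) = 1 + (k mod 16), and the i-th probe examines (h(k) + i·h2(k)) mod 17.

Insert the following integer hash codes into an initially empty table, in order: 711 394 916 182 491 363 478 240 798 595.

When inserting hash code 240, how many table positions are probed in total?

711 hashes to 3; slot 3 is free → place at 3.
394 hashes to 11; slot 11 is free → place at 11.
916 hashes to 10; slot 10 is free → place at 10.
182 hashes to 6; slot 6 is free → place at 6.
491 hashes to 10, h2=12; 10 taken → place at 5.
363 hashes to 15; slot 15 is free → place at 15.
478 hashes to 4; slot 4 is free → place at 4.
240 hashes to 4, h2=1; 4,5,6 taken → place at 7.
798 hashes to 0; slot 0 is free → place at 0.
595 hashes to 7, h2=4; 7,11,15 taken → place at 2.
Table: [798, -, 595, 711, 478, 491, 182, 240, -, -, 916, 394, -, -, -, 363, -]

4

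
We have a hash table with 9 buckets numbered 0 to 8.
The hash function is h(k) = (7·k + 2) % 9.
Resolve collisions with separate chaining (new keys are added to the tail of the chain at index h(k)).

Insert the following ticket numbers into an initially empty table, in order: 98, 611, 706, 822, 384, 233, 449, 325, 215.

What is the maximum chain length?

98 -> bucket 4
611 -> bucket 4 (collision)
706 -> bucket 3
822 -> bucket 5
384 -> bucket 8
233 -> bucket 4 (collision)
449 -> bucket 4 (collision)
325 -> bucket 0
215 -> bucket 4 (collision)
Final buckets:
0: 325
1: ∅
2: ∅
3: 706
4: 98 -> 611 -> 233 -> 449 -> 215
5: 822
6: ∅
7: ∅
8: 384

5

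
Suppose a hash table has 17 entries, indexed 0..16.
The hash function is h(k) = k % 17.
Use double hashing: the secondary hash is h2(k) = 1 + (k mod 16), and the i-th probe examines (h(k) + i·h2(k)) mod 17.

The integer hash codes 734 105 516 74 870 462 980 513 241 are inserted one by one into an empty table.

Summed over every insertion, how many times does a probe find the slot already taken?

734: h=3 => slot 3
105: h=3, h2=10, probe 3,13 => slot 13
516: h=6 => slot 6
74: h=6, h2=11, probe 6,0 => slot 0
870: h=3, h2=7, probe 3,10 => slot 10
462: h=3, h2=15, probe 3,1 => slot 1
980: h=11 => slot 11
513: h=3, h2=2, probe 3,5 => slot 5
241: h=3, h2=2, probe 3,5,7 => slot 7
Table: [74, 462, _, 734, _, 513, 516, 241, _, _, 870, 980, _, 105, _, _, _]

7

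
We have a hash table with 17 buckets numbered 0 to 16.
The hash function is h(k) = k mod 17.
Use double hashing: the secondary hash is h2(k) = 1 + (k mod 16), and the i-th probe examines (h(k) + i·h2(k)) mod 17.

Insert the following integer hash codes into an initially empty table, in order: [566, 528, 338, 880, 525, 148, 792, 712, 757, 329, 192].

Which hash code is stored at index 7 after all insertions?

566: h=5 → slot 5
528: h=1 → slot 1
338: h=15 → slot 15
880: h=13 → slot 13
525: h=15, h2=14, probe 15,12 → slot 12
148: h=12, h2=5, probe 12,0 → slot 0
792: h=10 → slot 10
712: h=15, h2=9, probe 15,7 → slot 7
757: h=9 → slot 9
329: h=6 → slot 6
192: h=5, h2=1, probe 5,6,7,8 → slot 8
Table: [148, 528, ., ., ., 566, 329, 712, 192, 757, 792, ., 525, 880, ., 338, .]

712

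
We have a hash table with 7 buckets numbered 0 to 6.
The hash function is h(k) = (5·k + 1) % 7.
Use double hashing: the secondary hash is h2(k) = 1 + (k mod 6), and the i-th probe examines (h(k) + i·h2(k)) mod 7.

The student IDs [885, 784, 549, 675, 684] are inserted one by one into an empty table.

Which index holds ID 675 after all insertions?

3

885: h=2 → slot 2
784: h=1 → slot 1
549: h=2, h2=4, probe 2,6 → slot 6
675: h=2, h2=4, probe 2,6,3 → slot 3
684: h=5 → slot 5
Table: [-, 784, 885, 675, -, 684, 549]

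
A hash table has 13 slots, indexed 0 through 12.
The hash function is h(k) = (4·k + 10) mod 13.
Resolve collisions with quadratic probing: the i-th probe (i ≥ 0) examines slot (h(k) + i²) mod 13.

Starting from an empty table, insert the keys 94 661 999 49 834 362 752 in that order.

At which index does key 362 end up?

6

94 hashes to 9; slot 9 is free -> place at 9.
661 hashes to 2; slot 2 is free -> place at 2.
999 hashes to 2; 2 taken -> place at 3.
49 hashes to 11; slot 11 is free -> place at 11.
834 hashes to 5; slot 5 is free -> place at 5.
362 hashes to 2; 2,3 taken -> place at 6.
752 hashes to 2; 2,3,6,11,5 taken -> place at 1.
Table: [—, 752, 661, 999, —, 834, 362, —, —, 94, —, 49, —]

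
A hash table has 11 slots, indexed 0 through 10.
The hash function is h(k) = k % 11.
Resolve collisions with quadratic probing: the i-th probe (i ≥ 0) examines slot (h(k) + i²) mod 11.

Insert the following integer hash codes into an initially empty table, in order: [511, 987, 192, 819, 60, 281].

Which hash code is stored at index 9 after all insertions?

511 hashes to 5; slot 5 is free → place at 5.
987 hashes to 8; slot 8 is free → place at 8.
192 hashes to 5; 5 taken → place at 6.
819 hashes to 5; 5,6 taken → place at 9.
60 hashes to 5; 5,6,9 taken → place at 3.
281 hashes to 6; 6 taken → place at 7.
Table: [_, _, _, 60, _, 511, 192, 281, 987, 819, _]

819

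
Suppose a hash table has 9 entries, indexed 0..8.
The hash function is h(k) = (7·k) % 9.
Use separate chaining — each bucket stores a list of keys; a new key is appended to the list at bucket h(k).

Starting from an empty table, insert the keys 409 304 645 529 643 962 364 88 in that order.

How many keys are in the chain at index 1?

409 -> bucket 1
304 -> bucket 4
645 -> bucket 6
529 -> bucket 4 (collision)
643 -> bucket 1 (collision)
962 -> bucket 2
364 -> bucket 1 (collision)
88 -> bucket 4 (collision)
Final buckets:
0: -
1: 409 -> 643 -> 364
2: 962
3: -
4: 304 -> 529 -> 88
5: -
6: 645
7: -
8: -

3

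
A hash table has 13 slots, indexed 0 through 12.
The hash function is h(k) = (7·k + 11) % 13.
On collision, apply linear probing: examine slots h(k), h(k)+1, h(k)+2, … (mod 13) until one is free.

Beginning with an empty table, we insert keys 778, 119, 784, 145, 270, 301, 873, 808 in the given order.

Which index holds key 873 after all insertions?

Insert 778: h=10, slot 10 empty → index 10.
Insert 119: h=12, slot 12 empty → index 12.
Insert 784: h=0, slot 0 empty → index 0.
Insert 145: h=12, slots 12,0 occupied → index 1.
Insert 270: h=3, slot 3 empty → index 3.
Insert 301: h=12, slots 12,0,1 occupied → index 2.
Insert 873: h=12, slots 12,0,1,2,3 occupied → index 4.
Insert 808: h=12, slots 12,0,1,2,3,4 occupied → index 5.
Table: [784, 145, 301, 270, 873, 808, -, -, -, -, 778, -, 119]

4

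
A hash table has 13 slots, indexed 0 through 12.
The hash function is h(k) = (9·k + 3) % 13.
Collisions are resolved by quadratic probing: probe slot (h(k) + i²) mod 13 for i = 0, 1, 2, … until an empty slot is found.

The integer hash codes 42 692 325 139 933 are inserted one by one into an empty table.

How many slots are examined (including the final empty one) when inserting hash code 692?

2

42 hashes to 4; slot 4 is free → place at 4.
692 hashes to 4; 4 taken → place at 5.
325 hashes to 3; slot 3 is free → place at 3.
139 hashes to 6; slot 6 is free → place at 6.
933 hashes to 2; slot 2 is free → place at 2.
Table: [_, _, 933, 325, 42, 692, 139, _, _, _, _, _, _]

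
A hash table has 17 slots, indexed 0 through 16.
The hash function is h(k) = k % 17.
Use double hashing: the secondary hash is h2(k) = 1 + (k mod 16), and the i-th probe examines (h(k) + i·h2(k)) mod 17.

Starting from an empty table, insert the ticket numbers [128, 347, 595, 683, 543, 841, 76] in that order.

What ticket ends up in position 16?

128: h=9 => slot 9
347: h=7 => slot 7
595: h=0 => slot 0
683: h=3 => slot 3
543: h=16 => slot 16
841: h=8 => slot 8
76: h=8, h2=13, probe 8,4 => slot 4
Table: [595, ., ., 683, 76, ., ., 347, 841, 128, ., ., ., ., ., ., 543]

543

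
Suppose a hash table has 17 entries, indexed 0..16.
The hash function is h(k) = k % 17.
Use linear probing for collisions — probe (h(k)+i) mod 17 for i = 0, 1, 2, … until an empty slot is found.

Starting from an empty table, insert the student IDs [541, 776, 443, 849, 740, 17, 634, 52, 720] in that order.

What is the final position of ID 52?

2

541 hashes to 14; slot 14 is free → place at 14.
776 hashes to 11; slot 11 is free → place at 11.
443 hashes to 1; slot 1 is free → place at 1.
849 hashes to 16; slot 16 is free → place at 16.
740 hashes to 9; slot 9 is free → place at 9.
17 hashes to 0; slot 0 is free → place at 0.
634 hashes to 5; slot 5 is free → place at 5.
52 hashes to 1; 1 taken → place at 2.
720 hashes to 6; slot 6 is free → place at 6.
Table: [17, 443, 52, ., ., 634, 720, ., ., 740, ., 776, ., ., 541, ., 849]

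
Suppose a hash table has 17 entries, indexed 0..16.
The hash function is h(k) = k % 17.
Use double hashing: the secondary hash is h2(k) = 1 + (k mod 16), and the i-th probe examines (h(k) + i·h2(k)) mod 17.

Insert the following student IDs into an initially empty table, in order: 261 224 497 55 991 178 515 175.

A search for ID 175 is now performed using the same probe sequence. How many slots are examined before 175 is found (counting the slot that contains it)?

261: h=6 → slot 6
224: h=3 → slot 3
497: h=4 → slot 4
55: h=4, h2=8, probe 4,12 → slot 12
991: h=5 → slot 5
178: h=8 → slot 8
515: h=5, h2=4, probe 5,9 → slot 9
175: h=5, h2=16, probe 5,4,3,2 → slot 2
Table: [∅, ∅, 175, 224, 497, 991, 261, ∅, 178, 515, ∅, ∅, 55, ∅, ∅, ∅, ∅]
Lookup 175: h=5, h2=16, probe 5,4,3,2 → found at 2.

4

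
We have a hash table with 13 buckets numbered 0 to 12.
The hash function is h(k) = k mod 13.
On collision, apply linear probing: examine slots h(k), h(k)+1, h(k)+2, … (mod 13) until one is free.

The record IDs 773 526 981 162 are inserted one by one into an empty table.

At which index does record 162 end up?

773 hashes to 6; slot 6 is free => place at 6.
526 hashes to 6; 6 taken => place at 7.
981 hashes to 6; 6,7 taken => place at 8.
162 hashes to 6; 6,7,8 taken => place at 9.
Table: [∅, ∅, ∅, ∅, ∅, ∅, 773, 526, 981, 162, ∅, ∅, ∅]

9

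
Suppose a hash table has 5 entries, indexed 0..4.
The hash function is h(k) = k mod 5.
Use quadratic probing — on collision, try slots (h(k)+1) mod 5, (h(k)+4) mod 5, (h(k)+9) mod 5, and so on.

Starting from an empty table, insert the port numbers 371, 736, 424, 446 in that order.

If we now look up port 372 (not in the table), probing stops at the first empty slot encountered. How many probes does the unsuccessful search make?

2

Insert 371: h=1, slot 1 empty → index 1.
Insert 736: h=1, slot 1 occupied → index 2.
Insert 424: h=4, slot 4 empty → index 4.
Insert 446: h=1, slots 1,2 occupied → index 0.
Table: [446, 371, 736, ∅, 424]
Lookup 372: h=2, probe 2,3 → slot 3 empty, not found.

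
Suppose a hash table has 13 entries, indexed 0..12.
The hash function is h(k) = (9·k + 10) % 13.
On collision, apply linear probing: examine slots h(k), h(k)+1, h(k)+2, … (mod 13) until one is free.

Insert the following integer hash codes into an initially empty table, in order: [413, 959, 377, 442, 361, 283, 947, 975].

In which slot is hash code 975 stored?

413: h=9 -> slot 9
959: h=9, probe 9,10 -> slot 10
377: h=10, probe 10,11 -> slot 11
442: h=10, probe 10,11,12 -> slot 12
361: h=9, probe 9,10,11,12,0 -> slot 0
283: h=9, probe 9,10,11,12,0,1 -> slot 1
947: h=5 -> slot 5
975: h=10, probe 10,11,12,0,1,2 -> slot 2
Table: [361, 283, 975, -, -, 947, -, -, -, 413, 959, 377, 442]

2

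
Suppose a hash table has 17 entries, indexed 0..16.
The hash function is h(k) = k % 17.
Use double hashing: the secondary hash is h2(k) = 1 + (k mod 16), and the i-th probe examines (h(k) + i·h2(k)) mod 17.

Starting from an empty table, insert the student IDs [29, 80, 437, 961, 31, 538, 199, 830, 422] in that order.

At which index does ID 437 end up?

Insert 29: h=12, slot 12 empty → index 12.
Insert 80: h=12, h2=1, slot 12 occupied → index 13.
Insert 437: h=12, h2=6, slot 12 occupied → index 1.
Insert 961: h=9, slot 9 empty → index 9.
Insert 31: h=14, slot 14 empty → index 14.
Insert 538: h=11, slot 11 empty → index 11.
Insert 199: h=12, h2=8, slot 12 occupied → index 3.
Insert 830: h=14, h2=15, slots 14,12 occupied → index 10.
Insert 422: h=14, h2=7, slot 14 occupied → index 4.
Table: [—, 437, —, 199, 422, —, —, —, —, 961, 830, 538, 29, 80, 31, —, —]

1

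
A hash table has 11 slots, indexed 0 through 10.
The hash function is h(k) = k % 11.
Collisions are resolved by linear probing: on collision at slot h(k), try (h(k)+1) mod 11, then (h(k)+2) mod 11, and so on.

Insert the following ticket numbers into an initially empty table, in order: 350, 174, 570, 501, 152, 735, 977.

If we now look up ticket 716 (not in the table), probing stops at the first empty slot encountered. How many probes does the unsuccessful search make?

4

Insert 350: h=9, slot 9 empty → index 9.
Insert 174: h=9, slot 9 occupied → index 10.
Insert 570: h=9, slots 9,10 occupied → index 0.
Insert 501: h=6, slot 6 empty → index 6.
Insert 152: h=9, slots 9,10,0 occupied → index 1.
Insert 735: h=9, slots 9,10,0,1 occupied → index 2.
Insert 977: h=9, slots 9,10,0,1,2 occupied → index 3.
Table: [570, 152, 735, 977, ∅, ∅, 501, ∅, ∅, 350, 174]
Lookup 716: h=1, probe 1,2,3,4 → slot 4 empty, not found.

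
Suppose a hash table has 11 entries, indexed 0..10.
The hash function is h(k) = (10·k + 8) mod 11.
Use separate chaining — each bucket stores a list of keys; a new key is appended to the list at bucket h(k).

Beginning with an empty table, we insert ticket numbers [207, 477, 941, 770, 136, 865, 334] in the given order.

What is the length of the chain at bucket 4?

Insert 207: h=10, bucket 10 empty → new chain.
Insert 477: h=4, bucket 4 empty → new chain.
Insert 941: h=2, bucket 2 empty → new chain.
Insert 770: h=8, bucket 8 empty → new chain.
Insert 136: h=4, bucket 4 nonempty → append to chain.
Insert 865: h=1, bucket 1 empty → new chain.
Insert 334: h=4, bucket 4 nonempty → append to chain.
Final buckets:
0: ∅
1: 865
2: 941
3: ∅
4: 477 -> 136 -> 334
5: ∅
6: ∅
7: ∅
8: 770
9: ∅
10: 207

3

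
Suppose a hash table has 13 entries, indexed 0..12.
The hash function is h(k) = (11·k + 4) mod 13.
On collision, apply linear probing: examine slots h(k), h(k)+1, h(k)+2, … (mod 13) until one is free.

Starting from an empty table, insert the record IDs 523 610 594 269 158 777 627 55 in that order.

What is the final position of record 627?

2

523: h=11 => slot 11
610: h=6 => slot 6
594: h=12 => slot 12
269: h=12, probe 12,0 => slot 0
158: h=0, probe 0,1 => slot 1
777: h=10 => slot 10
627: h=11, probe 11,12,0,1,2 => slot 2
55: h=11, probe 11,12,0,1,2,3 => slot 3
Table: [269, 158, 627, 55, —, —, 610, —, —, —, 777, 523, 594]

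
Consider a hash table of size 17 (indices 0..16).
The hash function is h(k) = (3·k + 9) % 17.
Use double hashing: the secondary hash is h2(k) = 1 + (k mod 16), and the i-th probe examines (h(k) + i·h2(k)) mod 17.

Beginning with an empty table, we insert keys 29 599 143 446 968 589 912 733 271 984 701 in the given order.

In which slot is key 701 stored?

29: h=11 => slot 11
599: h=4 => slot 4
143: h=13 => slot 13
446: h=4, h2=15, probe 4,2 => slot 2
968: h=6 => slot 6
589: h=8 => slot 8
912: h=8, h2=1, probe 8,9 => slot 9
733: h=15 => slot 15
271: h=6, h2=16, probe 6,5 => slot 5
984: h=3 => slot 3
701: h=4, h2=14, probe 4,1 => slot 1
Table: [—, 701, 446, 984, 599, 271, 968, —, 589, 912, —, 29, —, 143, —, 733, —]

1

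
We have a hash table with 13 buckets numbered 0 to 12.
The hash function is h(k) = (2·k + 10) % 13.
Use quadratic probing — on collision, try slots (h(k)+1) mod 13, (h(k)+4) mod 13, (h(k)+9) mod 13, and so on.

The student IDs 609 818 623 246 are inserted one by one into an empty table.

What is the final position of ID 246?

12

609 hashes to 6; slot 6 is free => place at 6.
818 hashes to 8; slot 8 is free => place at 8.
623 hashes to 8; 8 taken => place at 9.
246 hashes to 8; 8,9 taken => place at 12.
Table: [_, _, _, _, _, _, 609, _, 818, 623, _, _, 246]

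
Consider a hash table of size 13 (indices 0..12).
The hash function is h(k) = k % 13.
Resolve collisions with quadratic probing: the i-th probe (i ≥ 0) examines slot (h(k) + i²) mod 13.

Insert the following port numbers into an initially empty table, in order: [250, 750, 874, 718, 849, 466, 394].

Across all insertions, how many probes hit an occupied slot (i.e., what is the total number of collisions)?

250 hashes to 3; slot 3 is free → place at 3.
750 hashes to 9; slot 9 is free → place at 9.
874 hashes to 3; 3 taken → place at 4.
718 hashes to 3; 3,4 taken → place at 7.
849 hashes to 4; 4 taken → place at 5.
466 hashes to 11; slot 11 is free → place at 11.
394 hashes to 4; 4,5 taken → place at 8.
Table: [-, -, -, 250, 874, 849, -, 718, 394, 750, -, 466, -]

6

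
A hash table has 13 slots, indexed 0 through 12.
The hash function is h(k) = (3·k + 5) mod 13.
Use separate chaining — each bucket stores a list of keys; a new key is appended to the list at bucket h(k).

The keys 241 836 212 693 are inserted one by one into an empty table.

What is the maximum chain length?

Insert 241: h=0, bucket 0 empty -> new chain.
Insert 836: h=4, bucket 4 empty -> new chain.
Insert 212: h=4, bucket 4 nonempty -> append to chain.
Insert 693: h=4, bucket 4 nonempty -> append to chain.
Final buckets:
0: 241
1: .
2: .
3: .
4: 836 -> 212 -> 693
5: .
6: .
7: .
8: .
9: .
10: .
11: .
12: .

3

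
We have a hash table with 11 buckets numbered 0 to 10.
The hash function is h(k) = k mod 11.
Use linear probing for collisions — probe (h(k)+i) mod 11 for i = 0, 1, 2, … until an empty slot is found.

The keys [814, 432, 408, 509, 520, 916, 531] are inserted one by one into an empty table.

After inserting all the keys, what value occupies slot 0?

814

Insert 814: h=0, slot 0 empty => index 0.
Insert 432: h=3, slot 3 empty => index 3.
Insert 408: h=1, slot 1 empty => index 1.
Insert 509: h=3, slot 3 occupied => index 4.
Insert 520: h=3, slots 3,4 occupied => index 5.
Insert 916: h=3, slots 3,4,5 occupied => index 6.
Insert 531: h=3, slots 3,4,5,6 occupied => index 7.
Table: [814, 408, _, 432, 509, 520, 916, 531, _, _, _]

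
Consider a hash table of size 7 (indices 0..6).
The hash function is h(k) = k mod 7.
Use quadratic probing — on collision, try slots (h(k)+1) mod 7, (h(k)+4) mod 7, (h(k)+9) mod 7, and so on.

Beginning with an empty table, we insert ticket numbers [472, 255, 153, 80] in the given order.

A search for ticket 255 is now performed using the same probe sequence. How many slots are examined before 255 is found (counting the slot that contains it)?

2

Insert 472: h=3, slot 3 empty → index 3.
Insert 255: h=3, slot 3 occupied → index 4.
Insert 153: h=6, slot 6 empty → index 6.
Insert 80: h=3, slots 3,4 occupied → index 0.
Table: [80, -, -, 472, 255, -, 153]
Lookup 255: h=3, probe 3,4 → found at 4.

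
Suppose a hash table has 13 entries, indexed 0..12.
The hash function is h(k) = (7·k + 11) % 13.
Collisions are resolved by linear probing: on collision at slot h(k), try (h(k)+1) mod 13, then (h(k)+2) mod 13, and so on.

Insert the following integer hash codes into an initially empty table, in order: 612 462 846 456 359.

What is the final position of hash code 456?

Insert 612: h=5, slot 5 empty → index 5.
Insert 462: h=8, slot 8 empty → index 8.
Insert 846: h=5, slot 5 occupied → index 6.
Insert 456: h=5, slots 5,6 occupied → index 7.
Insert 359: h=2, slot 2 empty → index 2.
Table: [_, _, 359, _, _, 612, 846, 456, 462, _, _, _, _]

7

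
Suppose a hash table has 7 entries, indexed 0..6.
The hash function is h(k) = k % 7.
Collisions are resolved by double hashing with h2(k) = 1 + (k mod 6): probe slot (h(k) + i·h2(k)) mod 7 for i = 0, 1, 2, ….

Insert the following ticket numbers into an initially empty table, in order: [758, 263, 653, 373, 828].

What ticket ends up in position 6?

373

758 hashes to 2; slot 2 is free → place at 2.
263 hashes to 4; slot 4 is free → place at 4.
653 hashes to 2, h2=6; 2 taken → place at 1.
373 hashes to 2, h2=2; 2,4 taken → place at 6.
828 hashes to 2, h2=1; 2 taken → place at 3.
Table: [-, 653, 758, 828, 263, -, 373]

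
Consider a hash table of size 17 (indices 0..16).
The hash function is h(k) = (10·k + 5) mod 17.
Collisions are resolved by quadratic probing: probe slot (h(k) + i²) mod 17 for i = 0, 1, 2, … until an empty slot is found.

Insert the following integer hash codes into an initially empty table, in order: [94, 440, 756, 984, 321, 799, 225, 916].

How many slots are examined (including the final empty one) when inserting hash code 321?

3

94: h=10 → slot 10
440: h=2 → slot 2
756: h=0 → slot 0
984: h=2, probe 2,3 → slot 3
321: h=2, probe 2,3,6 → slot 6
799: h=5 → slot 5
225: h=11 → slot 11
916: h=2, probe 2,3,6,11,1 → slot 1
Table: [756, 916, 440, 984, —, 799, 321, —, —, —, 94, 225, —, —, —, —, —]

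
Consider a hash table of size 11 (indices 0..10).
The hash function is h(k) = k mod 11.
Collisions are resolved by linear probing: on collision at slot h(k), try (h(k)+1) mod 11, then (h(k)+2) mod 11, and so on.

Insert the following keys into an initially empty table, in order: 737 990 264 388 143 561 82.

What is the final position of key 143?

4

Insert 737: h=0, slot 0 empty => index 0.
Insert 990: h=0, slot 0 occupied => index 1.
Insert 264: h=0, slots 0,1 occupied => index 2.
Insert 388: h=3, slot 3 empty => index 3.
Insert 143: h=0, slots 0,1,2,3 occupied => index 4.
Insert 561: h=0, slots 0,1,2,3,4 occupied => index 5.
Insert 82: h=5, slot 5 occupied => index 6.
Table: [737, 990, 264, 388, 143, 561, 82, ., ., ., .]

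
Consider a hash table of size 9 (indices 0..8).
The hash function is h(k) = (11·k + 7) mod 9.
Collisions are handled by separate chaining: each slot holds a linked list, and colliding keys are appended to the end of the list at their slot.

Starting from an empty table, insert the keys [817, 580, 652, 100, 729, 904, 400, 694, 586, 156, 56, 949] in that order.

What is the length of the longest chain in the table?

Insert 817: h=3, bucket 3 empty -> new chain.
Insert 580: h=6, bucket 6 empty -> new chain.
Insert 652: h=6, bucket 6 nonempty -> append to chain.
Insert 100: h=0, bucket 0 empty -> new chain.
Insert 729: h=7, bucket 7 empty -> new chain.
Insert 904: h=6, bucket 6 nonempty -> append to chain.
Insert 400: h=6, bucket 6 nonempty -> append to chain.
Insert 694: h=0, bucket 0 nonempty -> append to chain.
Insert 586: h=0, bucket 0 nonempty -> append to chain.
Insert 156: h=4, bucket 4 empty -> new chain.
Insert 56: h=2, bucket 2 empty -> new chain.
Insert 949: h=6, bucket 6 nonempty -> append to chain.
Final buckets:
0: 100 -> 694 -> 586
1: —
2: 56
3: 817
4: 156
5: —
6: 580 -> 652 -> 904 -> 400 -> 949
7: 729
8: —

5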